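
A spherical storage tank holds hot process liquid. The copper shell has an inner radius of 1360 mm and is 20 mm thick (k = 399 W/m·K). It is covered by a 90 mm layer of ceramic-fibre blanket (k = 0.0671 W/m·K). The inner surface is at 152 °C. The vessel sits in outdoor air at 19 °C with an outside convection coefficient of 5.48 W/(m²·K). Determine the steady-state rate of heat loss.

For a spherical shell R = (1/r₁ − 1/r₂)/(4πk); film R = 1/(h·4πr²). In series:
R_copper shell = (1/1.36 − 1/1.38)/(4π×399) = 2.125×10^-6 K/W
R_ceramic-fibre blanket = (1/1.38 − 1/1.47)/(4π×0.0671) = 0.05262 K/W
R_outer film = 1/(h·4πr_o²) = 1/(5.48×4π×1.47²) = 0.00672 K/W
R_total = 0.05934 K/W
Q = ΔT/R_total = 133/0.05934

Q ≈ 2240 W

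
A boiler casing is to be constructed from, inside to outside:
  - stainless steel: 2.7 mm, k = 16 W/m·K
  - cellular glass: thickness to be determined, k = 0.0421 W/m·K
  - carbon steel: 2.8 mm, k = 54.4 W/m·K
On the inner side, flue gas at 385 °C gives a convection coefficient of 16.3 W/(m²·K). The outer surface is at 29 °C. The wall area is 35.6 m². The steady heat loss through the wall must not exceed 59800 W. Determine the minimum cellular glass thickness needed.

L ≈ 6.33 mm

Using the resistance-network approach (series):
R_inner film = 1/(h_i·A) = 1/(16.3×35.6) = 0.001723 K/W
R_stainless steel = L/(kA) = 0.0027/(16×35.6) = 4.74×10^-6 K/W
R_carbon steel = L/(kA) = 0.0028/(54.4×35.6) = 1.446×10^-6 K/W
Sum of the known resistances R_other = 0.001729 K/W
Required total resistance R_tot = ΔT/Q_allow = 356/59800 = 0.005953 K/W
R_cellular glass = R_tot − R_other = 0.004224 K/W
L = R·k·A = 0.004224×0.0421×35.6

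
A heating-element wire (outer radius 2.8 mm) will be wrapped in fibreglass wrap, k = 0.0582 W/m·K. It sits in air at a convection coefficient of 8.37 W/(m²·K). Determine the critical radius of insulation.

r_cr ≈ 6.95 mm

For a cylinder r_cr = k/h = 0.0582/8.37
r_cr = 6.95 mm; since the bare radius (2.8 mm) is below r_cr, adding a thin layer of insulation will *increase* heat loss.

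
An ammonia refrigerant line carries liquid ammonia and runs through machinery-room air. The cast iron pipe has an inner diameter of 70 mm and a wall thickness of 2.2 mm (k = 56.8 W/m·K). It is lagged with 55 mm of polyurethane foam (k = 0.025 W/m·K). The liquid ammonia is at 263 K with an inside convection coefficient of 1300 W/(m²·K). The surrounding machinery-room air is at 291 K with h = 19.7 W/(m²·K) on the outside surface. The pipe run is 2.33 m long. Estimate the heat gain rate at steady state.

Q ≈ 11.1 W

For a radial system each layer contributes R = ln(r_out/r_in)/(2πkL); films add R = 1/(hA).
R_inner film = 1/(h_i·2πr₁L) = 1/(1300×2π×0.035×2.33) = 0.001501 K/W
R_cast iron pipe wall = ln(37.2/35)/(2π×56.8×2.33) = 7.331×10^-5 K/W
R_polyurethane foam = ln(92.2/37.2)/(2π×0.025×2.33) = 2.48 K/W
R_outer film = 1/(h_o·2πr_oL) = 1/(19.7×2π×0.0922×2.33) = 0.03761 K/W
R_total = 2.519 K/W
Q = ΔT/R_total = 28/2.519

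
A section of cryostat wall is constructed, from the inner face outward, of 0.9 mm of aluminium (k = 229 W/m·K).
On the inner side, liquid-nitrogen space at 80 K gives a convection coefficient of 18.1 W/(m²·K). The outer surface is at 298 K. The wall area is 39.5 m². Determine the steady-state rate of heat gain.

Thermal resistances in series:
R_inner film = 1/(h_i·A) = 1/(18.1×39.5) = 0.001399 K/W
R_aluminium = L/(kA) = 0.0009/(229×39.5) = 9.95×10^-8 K/W
R_total = 0.001399 K/W
Q = ΔT / R_total = 218 / 0.001399

Q ≈ 156000 W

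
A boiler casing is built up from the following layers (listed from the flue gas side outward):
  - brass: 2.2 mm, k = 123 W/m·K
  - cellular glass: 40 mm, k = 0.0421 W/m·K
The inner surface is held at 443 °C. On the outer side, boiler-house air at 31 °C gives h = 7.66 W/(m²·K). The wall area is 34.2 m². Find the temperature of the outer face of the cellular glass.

T ≈ 80.8 °C

Using the resistance-network approach (series):
R_brass = L/(kA) = 0.0022/(123×34.2) = 5.23×10^-7 K/W
R_cellular glass = L/(kA) = 0.04/(0.0421×34.2) = 0.02778 K/W
R_outer film = 1/(h_o·A) = 1/(7.66×34.2) = 0.003817 K/W
R_total = 0.0316 K/W;  Q = ΔT/R_total = 412/0.0316 = 13040 W
T_interface = T_inner − Q·ΣR(inner→interface) = 443 − 13000×0.02778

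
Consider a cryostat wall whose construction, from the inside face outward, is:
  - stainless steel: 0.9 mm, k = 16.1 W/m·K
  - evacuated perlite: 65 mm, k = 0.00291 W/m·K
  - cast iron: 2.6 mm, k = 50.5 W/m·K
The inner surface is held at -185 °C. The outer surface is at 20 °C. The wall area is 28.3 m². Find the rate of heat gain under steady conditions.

Q ≈ 260 W

Series thermal resistances:
R_stainless steel = L/(kA) = 0.0009/(16.1×28.3) = 1.975×10^-6 K/W
R_evacuated perlite = L/(kA) = 0.065/(0.00291×28.3) = 0.7893 K/W
R_cast iron = L/(kA) = 0.0026/(50.5×28.3) = 1.819×10^-6 K/W
R_total = 0.7893 K/W
Q = ΔT / R_total = 205 / 0.7893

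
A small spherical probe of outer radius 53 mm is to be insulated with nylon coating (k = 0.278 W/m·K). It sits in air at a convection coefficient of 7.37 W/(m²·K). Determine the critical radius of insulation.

r_cr ≈ 75.4 mm

For a sphere r_cr = 2k/h = 2×0.278/7.37
r_cr = 75.4 mm; since the bare radius (53 mm) is below r_cr, adding a thin layer of insulation will *increase* heat loss.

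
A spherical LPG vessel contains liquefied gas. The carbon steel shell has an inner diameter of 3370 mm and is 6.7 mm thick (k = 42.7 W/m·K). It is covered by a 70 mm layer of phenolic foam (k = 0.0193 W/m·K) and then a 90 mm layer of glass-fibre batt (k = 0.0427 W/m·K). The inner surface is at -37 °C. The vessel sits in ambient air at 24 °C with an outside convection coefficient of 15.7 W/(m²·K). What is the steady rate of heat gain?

Q ≈ 407 W

Each spherical layer contributes R = (1/r_i − 1/r_o)/(4πk):
R_carbon steel shell = (1/1.685 − 1/1.6917)/(4π×42.7) = 4.38×10^-6 K/W
R_phenolic foam = (1/1.6917 − 1/1.7617)/(4π×0.0193) = 0.09684 K/W
R_glass-fibre batt = (1/1.7617 − 1/1.8517)/(4π×0.0427) = 0.05142 K/W
R_outer film = 1/(h·4πr_o²) = 1/(15.7×4π×1.8517²) = 0.001478 K/W
R_total = 0.1497 K/W
Q = ΔT/R_total = 61/0.1497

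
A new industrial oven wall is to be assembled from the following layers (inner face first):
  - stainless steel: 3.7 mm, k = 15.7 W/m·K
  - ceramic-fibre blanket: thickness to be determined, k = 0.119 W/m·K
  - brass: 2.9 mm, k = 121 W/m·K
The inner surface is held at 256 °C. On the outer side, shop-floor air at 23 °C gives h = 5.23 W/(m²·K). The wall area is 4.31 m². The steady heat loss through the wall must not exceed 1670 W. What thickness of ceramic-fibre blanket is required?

Series thermal resistances:
R_stainless steel = L/(kA) = 0.0037/(15.7×4.31) = 5.468×10^-5 K/W
R_brass = L/(kA) = 0.0029/(121×4.31) = 5.561×10^-6 K/W
R_outer film = 1/(h_o·A) = 1/(5.23×4.31) = 0.04436 K/W
Sum of the known resistances R_other = 0.04442 K/W
Required total resistance R_tot = ΔT/Q_allow = 233/1670 = 0.1395 K/W
R_ceramic-fibre blanket = R_tot − R_other = 0.0951 K/W
L = R·k·A = 0.0951×0.119×4.31

L ≈ 48.8 mm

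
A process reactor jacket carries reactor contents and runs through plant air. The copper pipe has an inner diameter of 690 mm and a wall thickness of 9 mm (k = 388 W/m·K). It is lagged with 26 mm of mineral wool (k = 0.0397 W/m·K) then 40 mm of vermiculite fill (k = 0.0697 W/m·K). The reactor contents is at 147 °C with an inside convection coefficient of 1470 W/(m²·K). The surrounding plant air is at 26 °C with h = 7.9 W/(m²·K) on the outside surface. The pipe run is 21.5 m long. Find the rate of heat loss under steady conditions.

Per-layer cylindrical resistances, series-summed:
R_inner film = 1/(h_i·2πr₁L) = 1/(1470×2π×0.345×21.5) = 1.46×10^-5 K/W
R_copper pipe wall = ln(354/345)/(2π×388×21.5) = 4.913×10^-7 K/W
R_mineral wool = ln(380/354)/(2π×0.0397×21.5) = 0.01322 K/W
R_vermiculite fill = ln(420/380)/(2π×0.0697×21.5) = 0.01063 K/W
R_outer film = 1/(h_o·2πr_oL) = 1/(7.9×2π×0.42×21.5) = 0.002231 K/W
R_total = 0.02609 K/W
Q = ΔT/R_total = 121/0.02609

Q ≈ 4640 W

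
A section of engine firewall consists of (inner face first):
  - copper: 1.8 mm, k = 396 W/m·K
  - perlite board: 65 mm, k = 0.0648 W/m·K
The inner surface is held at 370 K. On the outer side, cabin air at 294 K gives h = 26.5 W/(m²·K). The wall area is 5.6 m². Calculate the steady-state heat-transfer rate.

Series thermal resistances:
R_copper = L/(kA) = 0.0018/(396×5.6) = 8.117×10^-7 K/W
R_perlite board = L/(kA) = 0.065/(0.0648×5.6) = 0.1791 K/W
R_outer film = 1/(h_o·A) = 1/(26.5×5.6) = 0.006739 K/W
R_total = 0.1859 K/W
Q = ΔT / R_total = 76 / 0.1859

Q ≈ 409 W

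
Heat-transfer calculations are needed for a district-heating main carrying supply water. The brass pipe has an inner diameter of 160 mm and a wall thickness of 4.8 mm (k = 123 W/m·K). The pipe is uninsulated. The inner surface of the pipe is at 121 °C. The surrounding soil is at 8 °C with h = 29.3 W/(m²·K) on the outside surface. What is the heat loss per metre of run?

q′ ≈ 1760 W/m

For a radial system each layer contributes R = ln(r_out/r_in)/(2πkL); films add R = 1/(hA).
R_brass pipe wall = ln(84.8/80)/(2π×123×1) = 7.54×10^-5 K/W
R_outer film = 1/(h_o·2πr_oL) = 1/(29.3×2π×0.0848×1) = 0.06406 K/W
R_total = 0.06413 K/W
Q = ΔT/R_total = 113/0.06413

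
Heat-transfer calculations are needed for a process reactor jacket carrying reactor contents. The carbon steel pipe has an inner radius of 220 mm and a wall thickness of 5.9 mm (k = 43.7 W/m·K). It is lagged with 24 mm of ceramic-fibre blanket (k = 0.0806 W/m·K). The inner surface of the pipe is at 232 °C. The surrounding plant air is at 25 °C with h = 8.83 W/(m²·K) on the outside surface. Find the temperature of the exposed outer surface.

Cylindrical conduction, so R = ln(r₂/r₁)/(2πkL) per layer, in series:
R_carbon steel pipe wall = ln(225.9/220)/(2π×43.7×1) = 9.638×10^-5 K/W
R_ceramic-fibre blanket = ln(249.9/225.9)/(2π×0.0806×1) = 0.1994 K/W
R_outer film = 1/(h_o·2πr_oL) = 1/(8.83×2π×0.2499×1) = 0.07213 K/W
R_total = 0.2716 K/W
Q = ΔT/R_total = 207/0.2716
Q = 762 W/m
T_interface = T_inner − Q·ΣR(inner→interface) = 232 − 762×0.1995

T ≈ 80 °C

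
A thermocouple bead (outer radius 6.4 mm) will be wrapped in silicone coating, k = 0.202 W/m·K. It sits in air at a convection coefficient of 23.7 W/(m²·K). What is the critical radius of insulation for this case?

For a sphere r_cr = 2k/h = 2×0.202/23.7
r_cr = 17 mm; since the bare radius (6.4 mm) is below r_cr, adding a thin layer of insulation will *increase* heat loss.

r_cr ≈ 17 mm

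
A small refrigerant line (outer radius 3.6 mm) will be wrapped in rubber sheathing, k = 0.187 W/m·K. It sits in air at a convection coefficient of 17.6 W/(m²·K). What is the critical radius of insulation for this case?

For a cylinder r_cr = k/h = 0.187/17.6
r_cr = 10.6 mm; since the bare radius (3.6 mm) is below r_cr, adding a thin layer of insulation will *increase* heat loss.

r_cr ≈ 10.6 mm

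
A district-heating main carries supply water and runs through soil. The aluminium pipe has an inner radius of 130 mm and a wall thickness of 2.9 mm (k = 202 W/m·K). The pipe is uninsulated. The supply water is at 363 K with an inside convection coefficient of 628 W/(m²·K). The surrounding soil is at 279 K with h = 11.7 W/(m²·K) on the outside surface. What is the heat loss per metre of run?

q′ ≈ 805 W/m

Radial resistances (cylindrical: R_cond = ln(r_o/r_i)/(2πkL), R_conv = 1/(h·2πrL)):
R_inner film = 1/(h_i·2πr₁L) = 1/(628×2π×0.13×1) = 0.001949 K/W
R_aluminium pipe wall = ln(132.9/130)/(2π×202×1) = 1.738×10^-5 K/W
R_outer film = 1/(h_o·2πr_oL) = 1/(11.7×2π×0.1329×1) = 0.1024 K/W
R_total = 0.1043 K/W
Q = ΔT/R_total = 84/0.1043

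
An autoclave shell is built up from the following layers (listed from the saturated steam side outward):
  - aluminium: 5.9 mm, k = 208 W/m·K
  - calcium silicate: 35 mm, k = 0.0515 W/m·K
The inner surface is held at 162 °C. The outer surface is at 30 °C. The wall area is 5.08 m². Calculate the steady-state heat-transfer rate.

Series thermal resistances:
R_aluminium = L/(kA) = 0.0059/(208×5.08) = 5.584×10^-6 K/W
R_calcium silicate = L/(kA) = 0.035/(0.0515×5.08) = 0.1338 K/W
R_total = 0.1338 K/W
Q = ΔT / R_total = 132 / 0.1338

Q ≈ 987 W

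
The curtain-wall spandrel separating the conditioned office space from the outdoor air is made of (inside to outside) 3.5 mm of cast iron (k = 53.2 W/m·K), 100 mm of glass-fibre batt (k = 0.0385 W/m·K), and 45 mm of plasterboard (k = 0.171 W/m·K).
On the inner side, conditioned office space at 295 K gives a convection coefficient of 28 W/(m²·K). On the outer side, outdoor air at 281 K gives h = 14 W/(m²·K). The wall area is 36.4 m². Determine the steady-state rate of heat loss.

Model the wall as resistances in series:
R_inner film = 1/(h_i·A) = 1/(28×36.4) = 9.812×10^-4 K/W
R_cast iron = L/(kA) = 0.0035/(53.2×36.4) = 1.807×10^-6 K/W
R_glass-fibre batt = L/(kA) = 0.1/(0.0385×36.4) = 0.07136 K/W
R_plasterboard = L/(kA) = 0.045/(0.171×36.4) = 0.00723 K/W
R_outer film = 1/(h_o·A) = 1/(14×36.4) = 0.001962 K/W
R_total = 0.08153 K/W
Q = ΔT / R_total = 14 / 0.08153

Q ≈ 172 W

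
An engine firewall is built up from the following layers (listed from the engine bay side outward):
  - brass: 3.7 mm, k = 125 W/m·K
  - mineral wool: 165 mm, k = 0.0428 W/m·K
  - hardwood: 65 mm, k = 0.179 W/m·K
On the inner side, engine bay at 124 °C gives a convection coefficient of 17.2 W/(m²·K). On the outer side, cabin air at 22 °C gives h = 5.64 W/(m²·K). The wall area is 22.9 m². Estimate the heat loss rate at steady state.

Using the resistance-network approach (series):
R_inner film = 1/(h_i·A) = 1/(17.2×22.9) = 0.002539 K/W
R_brass = L/(kA) = 0.0037/(125×22.9) = 1.293×10^-6 K/W
R_mineral wool = L/(kA) = 0.165/(0.0428×22.9) = 0.1683 K/W
R_hardwood = L/(kA) = 0.065/(0.179×22.9) = 0.01586 K/W
R_outer film = 1/(h_o·A) = 1/(5.64×22.9) = 0.007743 K/W
R_total = 0.1945 K/W
Q = ΔT / R_total = 102 / 0.1945

Q ≈ 524 W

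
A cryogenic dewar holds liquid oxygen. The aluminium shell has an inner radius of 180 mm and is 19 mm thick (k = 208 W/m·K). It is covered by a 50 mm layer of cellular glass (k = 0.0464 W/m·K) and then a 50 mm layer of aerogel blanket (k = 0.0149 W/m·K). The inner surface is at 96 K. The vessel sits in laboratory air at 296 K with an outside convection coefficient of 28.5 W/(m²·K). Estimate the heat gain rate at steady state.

Q ≈ 37.4 W

Spherical conduction: R = (1/r_in − 1/r_out)/(4πk) per layer; series-sum.
R_aluminium shell = (1/0.18 − 1/0.199)/(4π×208) = 2.029×10^-4 K/W
R_cellular glass = (1/0.199 − 1/0.249)/(4π×0.0464) = 1.731 K/W
R_aerogel blanket = (1/0.249 − 1/0.299)/(4π×0.0149) = 3.587 K/W
R_outer film = 1/(h·4πr_o²) = 1/(28.5×4π×0.299²) = 0.03123 K/W
R_total = 5.349 K/W
Q = ΔT/R_total = 200/5.349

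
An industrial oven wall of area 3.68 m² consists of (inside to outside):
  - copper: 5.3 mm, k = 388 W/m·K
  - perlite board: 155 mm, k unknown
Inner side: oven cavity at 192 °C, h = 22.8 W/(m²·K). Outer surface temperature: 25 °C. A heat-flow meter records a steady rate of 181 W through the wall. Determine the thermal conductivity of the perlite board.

k ≈ 0.0462 W/(m·K)

Thermal resistances in series:
R_inner film = 1/(h_i·A) = 1/(22.8×3.68) = 0.01192 K/W
R_copper = L/(kA) = 0.0053/(388×3.68) = 3.712×10^-6 K/W
Sum of known resistances R_other = 0.01192 K/W
Total R = ΔT/Q = 167/181 = 0.9227 K/W
R_perlite board = R_total − R_other = 0.9107 K/W
k = L/(R·A) = 0.155/(0.9107×3.68)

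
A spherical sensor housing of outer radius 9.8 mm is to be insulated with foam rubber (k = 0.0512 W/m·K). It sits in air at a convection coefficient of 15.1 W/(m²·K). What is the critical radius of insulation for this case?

r_cr ≈ 6.78 mm

For a sphere r_cr = 2k/h = 2×0.0512/15.1
r_cr = 6.78 mm; since the bare radius (9.8 mm) is above r_cr, any added insulation will reduce heat loss.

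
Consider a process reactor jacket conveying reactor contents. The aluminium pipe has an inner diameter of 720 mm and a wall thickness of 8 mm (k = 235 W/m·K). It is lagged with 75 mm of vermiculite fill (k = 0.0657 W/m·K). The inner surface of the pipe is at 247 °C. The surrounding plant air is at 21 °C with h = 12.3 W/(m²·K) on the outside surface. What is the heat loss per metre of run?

q′ ≈ 472 W/m

Radial resistances (cylindrical: R_cond = ln(r_o/r_i)/(2πkL), R_conv = 1/(h·2πrL)):
R_aluminium pipe wall = ln(368/360)/(2π×235×1) = 1.489×10^-5 K/W
R_vermiculite fill = ln(443/368)/(2π×0.0657×1) = 0.4493 K/W
R_outer film = 1/(h_o·2πr_oL) = 1/(12.3×2π×0.443×1) = 0.02921 K/W
R_total = 0.4786 K/W
Q = ΔT/R_total = 226/0.4786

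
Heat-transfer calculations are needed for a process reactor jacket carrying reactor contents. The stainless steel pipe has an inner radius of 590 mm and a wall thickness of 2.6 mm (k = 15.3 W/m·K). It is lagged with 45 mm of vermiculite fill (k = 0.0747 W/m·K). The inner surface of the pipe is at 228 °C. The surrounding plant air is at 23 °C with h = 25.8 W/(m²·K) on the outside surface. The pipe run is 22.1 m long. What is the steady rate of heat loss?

Treating each annulus and film as a series resistance:
R_stainless steel pipe wall = ln(592.6/590)/(2π×15.3×22.1) = 2.07×10^-6 K/W
R_vermiculite fill = ln(637.6/592.6)/(2π×0.0747×22.1) = 0.007056 K/W
R_outer film = 1/(h_o·2πr_oL) = 1/(25.8×2π×0.6376×22.1) = 4.378×10^-4 K/W
R_total = 0.007496 K/W
Q = ΔT/R_total = 205/0.007496

Q ≈ 27300 W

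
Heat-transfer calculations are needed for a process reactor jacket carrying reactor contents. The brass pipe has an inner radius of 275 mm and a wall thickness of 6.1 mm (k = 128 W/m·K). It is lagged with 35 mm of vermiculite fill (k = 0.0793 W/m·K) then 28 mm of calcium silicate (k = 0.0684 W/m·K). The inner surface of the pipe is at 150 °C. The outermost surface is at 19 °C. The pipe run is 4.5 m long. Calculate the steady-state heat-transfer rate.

Q ≈ 1360 W

Radial resistances (cylindrical: R_cond = ln(r_o/r_i)/(2πkL), R_conv = 1/(h·2πrL)):
R_brass pipe wall = ln(281.1/275)/(2π×128×4.5) = 6.062×10^-6 K/W
R_vermiculite fill = ln(316.1/281.1)/(2π×0.0793×4.5) = 0.05234 K/W
R_calcium silicate = ln(344.1/316.1)/(2π×0.0684×4.5) = 0.04389 K/W
R_total = 0.09623 K/W
Q = ΔT/R_total = 131/0.09623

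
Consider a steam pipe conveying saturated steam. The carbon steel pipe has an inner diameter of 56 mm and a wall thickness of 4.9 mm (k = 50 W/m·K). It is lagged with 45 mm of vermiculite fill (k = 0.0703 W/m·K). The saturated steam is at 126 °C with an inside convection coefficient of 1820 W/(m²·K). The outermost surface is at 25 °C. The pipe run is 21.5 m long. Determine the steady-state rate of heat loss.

Radial resistances (cylindrical: R_cond = ln(r_o/r_i)/(2πkL), R_conv = 1/(h·2πrL)):
R_inner film = 1/(h_i·2πr₁L) = 1/(1820×2π×0.028×21.5) = 1.453×10^-4 K/W
R_carbon steel pipe wall = ln(32.9/28)/(2π×50×21.5) = 2.388×10^-5 K/W
R_vermiculite fill = ln(77.9/32.9)/(2π×0.0703×21.5) = 0.09076 K/W
R_total = 0.09093 K/W
Q = ΔT/R_total = 101/0.09093

Q ≈ 1110 W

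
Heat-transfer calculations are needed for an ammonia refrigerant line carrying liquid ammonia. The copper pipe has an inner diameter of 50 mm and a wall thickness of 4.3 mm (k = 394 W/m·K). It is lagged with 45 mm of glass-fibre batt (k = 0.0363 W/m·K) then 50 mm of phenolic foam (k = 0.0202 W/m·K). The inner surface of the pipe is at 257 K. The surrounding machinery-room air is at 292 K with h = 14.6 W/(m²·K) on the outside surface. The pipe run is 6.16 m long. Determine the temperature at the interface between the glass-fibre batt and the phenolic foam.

T ≈ 274 K

Treating each annulus and film as a series resistance:
R_copper pipe wall = ln(29.3/25)/(2π×394×6.16) = 1.041×10^-5 K/W
R_glass-fibre batt = ln(74.3/29.3)/(2π×0.0363×6.16) = 0.6623 K/W
R_phenolic foam = ln(124.3/74.3)/(2π×0.0202×6.16) = 0.6582 K/W
R_outer film = 1/(h_o·2πr_oL) = 1/(14.6×2π×0.1243×6.16) = 0.01424 K/W
R_total = 1.335 K/W
Q = ΔT/R_total = 35/1.335
Q = 26.2 W
T_interface = T_inner + Q·ΣR(inner→interface) = 257 + 26.2×0.6623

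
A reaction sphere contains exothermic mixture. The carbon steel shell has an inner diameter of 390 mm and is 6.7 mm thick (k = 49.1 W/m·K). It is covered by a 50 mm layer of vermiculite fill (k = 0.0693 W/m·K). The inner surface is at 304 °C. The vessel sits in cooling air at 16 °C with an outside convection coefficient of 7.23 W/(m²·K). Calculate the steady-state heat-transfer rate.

Spherical conduction: R = (1/r_in − 1/r_out)/(4πk) per layer; series-sum.
R_carbon steel shell = (1/0.195 − 1/0.2017)/(4π×49.1) = 2.761×10^-4 K/W
R_vermiculite fill = (1/0.2017 − 1/0.2517)/(4π×0.0693) = 1.131 K/W
R_outer film = 1/(h·4πr_o²) = 1/(7.23×4π×0.2517²) = 0.1737 K/W
R_total = 1.305 K/W
Q = ΔT/R_total = 288/1.305

Q ≈ 221 W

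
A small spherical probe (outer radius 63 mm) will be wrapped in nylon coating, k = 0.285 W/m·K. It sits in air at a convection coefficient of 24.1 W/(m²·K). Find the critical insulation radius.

For a sphere r_cr = 2k/h = 2×0.285/24.1
r_cr = 23.7 mm; since the bare radius (63 mm) is above r_cr, any added insulation will reduce heat loss.

r_cr ≈ 23.7 mm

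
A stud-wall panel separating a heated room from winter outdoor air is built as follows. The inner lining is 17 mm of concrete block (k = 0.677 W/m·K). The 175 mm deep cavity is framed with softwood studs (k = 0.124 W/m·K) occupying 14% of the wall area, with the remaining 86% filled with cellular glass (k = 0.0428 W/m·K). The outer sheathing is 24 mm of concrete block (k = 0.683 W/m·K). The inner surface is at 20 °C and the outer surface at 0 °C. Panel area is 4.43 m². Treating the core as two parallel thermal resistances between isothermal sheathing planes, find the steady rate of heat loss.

Sheathing layers in series; stud and cavity paths in parallel between them.
R_inner = 0.017/(0.677×4.43) = 0.005668 K/W
R_stud  = 0.175/(0.124×0.14×4.43) = 2.276 K/W
R_cav   = 0.175/(0.0428×0.86×4.43) = 1.073 K/W
1/R_core = 1/R_stud + 1/R_cav → R_core = 0.7293 K/W
R_outer = 0.024/(0.683×4.43) = 0.007932 K/W
R_total = 0.7429 K/W
Q = ΔT/R_total = 20/0.7429

Q ≈ 26.9 W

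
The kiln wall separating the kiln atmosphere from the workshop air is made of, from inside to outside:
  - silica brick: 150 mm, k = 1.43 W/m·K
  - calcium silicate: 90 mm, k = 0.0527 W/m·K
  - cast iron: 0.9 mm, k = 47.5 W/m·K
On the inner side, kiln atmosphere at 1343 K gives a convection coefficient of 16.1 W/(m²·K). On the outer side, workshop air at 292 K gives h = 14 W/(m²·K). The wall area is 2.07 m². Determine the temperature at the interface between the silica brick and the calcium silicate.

T ≈ 1250 K

Model the wall as resistances in series:
R_inner film = 1/(h_i·A) = 1/(16.1×2.07) = 0.03001 K/W
R_silica brick = L/(kA) = 0.15/(1.43×2.07) = 0.05067 K/W
R_calcium silicate = L/(kA) = 0.09/(0.0527×2.07) = 0.825 K/W
R_cast iron = L/(kA) = 0.0009/(47.5×2.07) = 9.153×10^-6 K/W
R_outer film = 1/(h_o·A) = 1/(14×2.07) = 0.03451 K/W
R_total = 0.9402 K/W;  Q = ΔT/R_total = 1051/0.9402 = 1118 W
T_interface = T_inner − Q·ΣR(inner→interface) = 1343 − 1120×0.08068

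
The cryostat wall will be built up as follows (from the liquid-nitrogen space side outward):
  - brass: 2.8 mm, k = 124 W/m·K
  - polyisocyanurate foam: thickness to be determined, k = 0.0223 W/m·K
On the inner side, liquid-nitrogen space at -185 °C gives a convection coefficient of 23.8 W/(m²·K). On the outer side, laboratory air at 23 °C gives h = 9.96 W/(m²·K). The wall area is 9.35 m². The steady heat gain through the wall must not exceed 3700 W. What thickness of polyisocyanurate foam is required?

Thermal resistances in series:
R_inner film = 1/(h_i·A) = 1/(23.8×9.35) = 0.004494 K/W
R_brass = L/(kA) = 0.0028/(124×9.35) = 2.415×10^-6 K/W
R_outer film = 1/(h_o·A) = 1/(9.96×9.35) = 0.01074 K/W
Sum of the known resistances R_other = 0.01523 K/W
Required total resistance R_tot = ΔT/Q_allow = 208/3700 = 0.05622 K/W
R_polyisocyanurate foam = R_tot − R_other = 0.04098 K/W
L = R·k·A = 0.04098×0.0223×9.35

L ≈ 8.54 mm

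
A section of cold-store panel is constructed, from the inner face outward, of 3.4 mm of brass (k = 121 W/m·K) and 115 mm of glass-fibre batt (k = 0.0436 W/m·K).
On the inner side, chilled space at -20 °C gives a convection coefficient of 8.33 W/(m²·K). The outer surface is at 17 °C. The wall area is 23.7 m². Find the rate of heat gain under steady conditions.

Q ≈ 318 W

Thermal resistances in series:
R_inner film = 1/(h_i·A) = 1/(8.33×23.7) = 0.005065 K/W
R_brass = L/(kA) = 0.0034/(121×23.7) = 1.186×10^-6 K/W
R_glass-fibre batt = L/(kA) = 0.115/(0.0436×23.7) = 0.1113 K/W
R_total = 0.1164 K/W
Q = ΔT / R_total = 37 / 0.1164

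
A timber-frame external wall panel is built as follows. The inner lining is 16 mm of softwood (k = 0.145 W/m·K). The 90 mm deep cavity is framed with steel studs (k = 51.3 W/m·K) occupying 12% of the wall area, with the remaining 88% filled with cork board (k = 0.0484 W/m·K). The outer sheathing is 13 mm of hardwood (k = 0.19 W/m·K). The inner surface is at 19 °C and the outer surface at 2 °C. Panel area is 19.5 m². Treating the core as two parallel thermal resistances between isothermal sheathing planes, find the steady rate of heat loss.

Q ≈ 1720 W

Sheathing layers in series; stud and cavity paths in parallel between them.
R_inner = 0.016/(0.145×19.5) = 0.005659 K/W
R_stud  = 0.09/(51.3×0.12×19.5) = 7.497×10^-4 K/W
R_cav   = 0.09/(0.0484×0.88×19.5) = 0.1084 K/W
1/R_core = 1/R_stud + 1/R_cav → R_core = 7.446×10^-4 K/W
R_outer = 0.013/(0.19×19.5) = 0.003509 K/W
R_total = 0.009912 K/W
Q = ΔT/R_total = 17/0.009912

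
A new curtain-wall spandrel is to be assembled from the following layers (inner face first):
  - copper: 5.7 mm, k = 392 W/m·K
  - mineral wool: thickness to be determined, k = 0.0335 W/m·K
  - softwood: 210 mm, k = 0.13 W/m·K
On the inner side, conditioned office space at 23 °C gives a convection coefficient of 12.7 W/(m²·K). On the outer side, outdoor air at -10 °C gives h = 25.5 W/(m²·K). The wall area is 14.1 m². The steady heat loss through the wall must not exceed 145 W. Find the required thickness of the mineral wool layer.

L ≈ 49.4 mm

Treating each layer as a thermal resistance in series:
R_inner film = 1/(h_i·A) = 1/(12.7×14.1) = 0.005584 K/W
R_copper = L/(kA) = 0.0057/(392×14.1) = 1.031×10^-6 K/W
R_softwood = L/(kA) = 0.21/(0.13×14.1) = 0.1146 K/W
R_outer film = 1/(h_o·A) = 1/(25.5×14.1) = 0.002781 K/W
Sum of the known resistances R_other = 0.1229 K/W
Required total resistance R_tot = ΔT/Q_allow = 33/145 = 0.2276 K/W
R_mineral wool = R_tot − R_other = 0.1047 K/W
L = R·k·A = 0.1047×0.0335×14.1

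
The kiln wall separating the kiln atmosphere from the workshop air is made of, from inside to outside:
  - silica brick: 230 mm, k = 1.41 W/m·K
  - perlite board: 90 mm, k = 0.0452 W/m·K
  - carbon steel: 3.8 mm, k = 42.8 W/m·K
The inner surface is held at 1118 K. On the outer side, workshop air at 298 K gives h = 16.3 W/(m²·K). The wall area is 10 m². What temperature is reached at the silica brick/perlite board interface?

Model the wall as resistances in series:
R_silica brick = L/(kA) = 0.23/(1.41×10) = 0.01631 K/W
R_perlite board = L/(kA) = 0.09/(0.0452×10) = 0.1991 K/W
R_carbon steel = L/(kA) = 0.0038/(42.8×10) = 8.879×10^-6 K/W
R_outer film = 1/(h_o·A) = 1/(16.3×10) = 0.006135 K/W
R_total = 0.2216 K/W;  Q = ΔT/R_total = 820/0.2216 = 3701 W
T_interface = T_inner − Q·ΣR(inner→interface) = 1118 − 3700×0.01631

T ≈ 1060 K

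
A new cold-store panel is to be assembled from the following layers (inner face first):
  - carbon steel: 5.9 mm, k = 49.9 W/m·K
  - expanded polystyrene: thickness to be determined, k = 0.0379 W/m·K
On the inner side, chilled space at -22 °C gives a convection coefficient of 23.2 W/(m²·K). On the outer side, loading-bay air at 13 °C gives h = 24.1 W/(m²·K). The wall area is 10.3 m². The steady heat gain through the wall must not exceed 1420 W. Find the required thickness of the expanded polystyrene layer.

L ≈ 6.41 mm

Treating each layer as a thermal resistance in series:
R_inner film = 1/(h_i·A) = 1/(23.2×10.3) = 0.004185 K/W
R_carbon steel = L/(kA) = 0.0059/(49.9×10.3) = 1.148×10^-5 K/W
R_outer film = 1/(h_o·A) = 1/(24.1×10.3) = 0.004029 K/W
Sum of the known resistances R_other = 0.008225 K/W
Required total resistance R_tot = ΔT/Q_allow = 35/1420 = 0.02465 K/W
R_expanded polystyrene = R_tot − R_other = 0.01642 K/W
L = R·k·A = 0.01642×0.0379×10.3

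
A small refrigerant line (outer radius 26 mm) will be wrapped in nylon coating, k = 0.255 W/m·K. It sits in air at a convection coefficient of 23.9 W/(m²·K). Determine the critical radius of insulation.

r_cr ≈ 10.7 mm

For a cylinder r_cr = k/h = 0.255/23.9
r_cr = 10.7 mm; since the bare radius (26 mm) is above r_cr, any added insulation will reduce heat loss.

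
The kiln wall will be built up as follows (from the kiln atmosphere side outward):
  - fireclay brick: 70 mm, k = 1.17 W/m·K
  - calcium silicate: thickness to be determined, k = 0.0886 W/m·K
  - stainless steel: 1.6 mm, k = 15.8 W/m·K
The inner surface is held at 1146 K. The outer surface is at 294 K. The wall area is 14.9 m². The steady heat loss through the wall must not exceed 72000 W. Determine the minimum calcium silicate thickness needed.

L ≈ 10.3 mm

Thermal resistances in series:
R_fireclay brick = L/(kA) = 0.07/(1.17×14.9) = 0.004015 K/W
R_stainless steel = L/(kA) = 0.0016/(15.8×14.9) = 6.796×10^-6 K/W
Sum of the known resistances R_other = 0.004022 K/W
Required total resistance R_tot = ΔT/Q_allow = 852/72000 = 0.01183 K/W
R_calcium silicate = R_tot − R_other = 0.007811 K/W
L = R·k·A = 0.007811×0.0886×14.9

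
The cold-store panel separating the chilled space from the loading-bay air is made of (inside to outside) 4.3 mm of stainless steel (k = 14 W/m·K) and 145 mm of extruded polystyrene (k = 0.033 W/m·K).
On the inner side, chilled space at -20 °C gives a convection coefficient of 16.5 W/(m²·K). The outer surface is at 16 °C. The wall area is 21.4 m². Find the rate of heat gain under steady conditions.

Series thermal resistances:
R_inner film = 1/(h_i·A) = 1/(16.5×21.4) = 0.002832 K/W
R_stainless steel = L/(kA) = 0.0043/(14×21.4) = 1.435×10^-5 K/W
R_extruded polystyrene = L/(kA) = 0.145/(0.033×21.4) = 0.2053 K/W
R_total = 0.2082 K/W
Q = ΔT / R_total = 36 / 0.2082

Q ≈ 173 W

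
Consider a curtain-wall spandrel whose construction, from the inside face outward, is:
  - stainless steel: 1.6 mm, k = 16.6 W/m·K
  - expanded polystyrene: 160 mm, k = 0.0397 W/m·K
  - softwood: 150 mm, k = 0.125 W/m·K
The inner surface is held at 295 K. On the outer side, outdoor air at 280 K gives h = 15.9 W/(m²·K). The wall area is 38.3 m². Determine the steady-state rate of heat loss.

Q ≈ 109 W

Series thermal resistances:
R_stainless steel = L/(kA) = 0.0016/(16.6×38.3) = 2.517×10^-6 K/W
R_expanded polystyrene = L/(kA) = 0.16/(0.0397×38.3) = 0.1052 K/W
R_softwood = L/(kA) = 0.15/(0.125×38.3) = 0.03133 K/W
R_outer film = 1/(h_o·A) = 1/(15.9×38.3) = 0.001642 K/W
R_total = 0.1382 K/W
Q = ΔT / R_total = 15 / 0.1382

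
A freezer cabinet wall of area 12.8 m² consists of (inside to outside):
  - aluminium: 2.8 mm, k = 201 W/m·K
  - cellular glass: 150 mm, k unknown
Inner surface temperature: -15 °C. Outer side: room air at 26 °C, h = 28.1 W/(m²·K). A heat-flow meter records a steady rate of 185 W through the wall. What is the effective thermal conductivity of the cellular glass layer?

k ≈ 0.0535 W/(m·K)

Model the wall as resistances in series:
R_aluminium = L/(kA) = 0.0028/(201×12.8) = 1.088×10^-6 K/W
R_outer film = 1/(h_o·A) = 1/(28.1×12.8) = 0.00278 K/W
Sum of known resistances R_other = 0.002781 K/W
Total R = ΔT/Q = 41/185 = 0.2216 K/W
R_cellular glass = R_total − R_other = 0.2188 K/W
k = L/(R·A) = 0.15/(0.2188×12.8)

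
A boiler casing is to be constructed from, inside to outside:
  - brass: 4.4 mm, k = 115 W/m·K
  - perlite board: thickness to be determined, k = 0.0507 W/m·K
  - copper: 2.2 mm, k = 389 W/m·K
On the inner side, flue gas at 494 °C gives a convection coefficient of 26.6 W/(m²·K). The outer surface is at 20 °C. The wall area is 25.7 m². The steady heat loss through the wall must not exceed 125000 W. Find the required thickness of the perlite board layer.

Treating each layer as a thermal resistance in series:
R_inner film = 1/(h_i·A) = 1/(26.6×25.7) = 0.001463 K/W
R_brass = L/(kA) = 0.0044/(115×25.7) = 1.489×10^-6 K/W
R_copper = L/(kA) = 0.0022/(389×25.7) = 2.201×10^-7 K/W
Sum of the known resistances R_other = 0.001465 K/W
Required total resistance R_tot = ΔT/Q_allow = 474/125000 = 0.003792 K/W
R_perlite board = R_tot − R_other = 0.002327 K/W
L = R·k·A = 0.002327×0.0507×25.7

L ≈ 3.03 mm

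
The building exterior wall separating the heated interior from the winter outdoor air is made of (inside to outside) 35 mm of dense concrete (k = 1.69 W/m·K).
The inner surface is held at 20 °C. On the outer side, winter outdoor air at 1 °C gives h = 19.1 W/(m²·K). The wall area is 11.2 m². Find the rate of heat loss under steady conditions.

Q ≈ 2910 W

Series thermal resistances:
R_dense concrete = L/(kA) = 0.035/(1.69×11.2) = 0.001849 K/W
R_outer film = 1/(h_o·A) = 1/(19.1×11.2) = 0.004675 K/W
R_total = 0.006524 K/W
Q = ΔT / R_total = 19 / 0.006524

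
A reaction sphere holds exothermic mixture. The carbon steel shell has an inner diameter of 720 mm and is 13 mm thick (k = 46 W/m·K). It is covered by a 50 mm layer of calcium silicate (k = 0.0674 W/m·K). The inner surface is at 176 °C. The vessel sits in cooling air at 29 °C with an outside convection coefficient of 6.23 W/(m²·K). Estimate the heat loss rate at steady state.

Q ≈ 330 W

For a spherical shell R = (1/r₁ − 1/r₂)/(4πk); film R = 1/(h·4πr²). In series:
R_carbon steel shell = (1/0.36 − 1/0.373)/(4π×46) = 1.675×10^-4 K/W
R_calcium silicate = (1/0.373 − 1/0.423)/(4π×0.0674) = 0.3742 K/W
R_outer film = 1/(h·4πr_o²) = 1/(6.23×4π×0.423²) = 0.07139 K/W
R_total = 0.4457 K/W
Q = ΔT/R_total = 147/0.4457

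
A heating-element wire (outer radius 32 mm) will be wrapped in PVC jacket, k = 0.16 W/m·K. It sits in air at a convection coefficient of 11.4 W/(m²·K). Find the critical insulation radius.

For a cylinder r_cr = k/h = 0.16/11.4
r_cr = 14 mm; since the bare radius (32 mm) is above r_cr, any added insulation will reduce heat loss.

r_cr ≈ 14 mm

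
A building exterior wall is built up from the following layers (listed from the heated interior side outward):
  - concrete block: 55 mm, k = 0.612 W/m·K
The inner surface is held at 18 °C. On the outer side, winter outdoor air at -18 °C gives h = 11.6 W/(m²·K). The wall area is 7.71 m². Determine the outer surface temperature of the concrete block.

T ≈ -0.374 °C

Model the wall as resistances in series:
R_concrete block = L/(kA) = 0.055/(0.612×7.71) = 0.01166 K/W
R_outer film = 1/(h_o·A) = 1/(11.6×7.71) = 0.01118 K/W
R_total = 0.02284 K/W;  Q = ΔT/R_total = 36/0.02284 = 1576 W
T_interface = T_inner − Q·ΣR(inner→interface) = 18 − 1580×0.01166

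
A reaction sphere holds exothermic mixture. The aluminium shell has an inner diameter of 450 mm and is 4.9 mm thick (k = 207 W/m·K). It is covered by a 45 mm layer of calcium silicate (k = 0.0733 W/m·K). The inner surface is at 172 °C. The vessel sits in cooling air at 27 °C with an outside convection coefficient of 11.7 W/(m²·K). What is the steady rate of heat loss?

Radial (spherical) resistances in series:
R_aluminium shell = (1/0.225 − 1/0.2299)/(4π×207) = 3.642×10^-5 K/W
R_calcium silicate = (1/0.2299 − 1/0.2749)/(4π×0.0733) = 0.773 K/W
R_outer film = 1/(h·4πr_o²) = 1/(11.7×4π×0.2749²) = 0.09 K/W
R_total = 0.863 K/W
Q = ΔT/R_total = 145/0.863

Q ≈ 168 W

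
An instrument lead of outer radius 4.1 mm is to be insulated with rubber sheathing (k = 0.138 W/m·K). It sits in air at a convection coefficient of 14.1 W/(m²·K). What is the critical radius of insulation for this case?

r_cr ≈ 9.79 mm

For a cylinder r_cr = k/h = 0.138/14.1
r_cr = 9.79 mm; since the bare radius (4.1 mm) is below r_cr, adding a thin layer of insulation will *increase* heat loss.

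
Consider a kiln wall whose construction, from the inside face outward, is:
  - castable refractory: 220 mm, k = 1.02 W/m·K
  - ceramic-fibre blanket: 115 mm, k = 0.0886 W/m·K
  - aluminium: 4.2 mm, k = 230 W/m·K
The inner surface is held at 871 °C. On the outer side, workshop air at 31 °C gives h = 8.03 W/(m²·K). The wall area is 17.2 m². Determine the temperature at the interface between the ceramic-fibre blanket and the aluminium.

Thermal resistances in series:
R_castable refractory = L/(kA) = 0.22/(1.02×17.2) = 0.01254 K/W
R_ceramic-fibre blanket = L/(kA) = 0.115/(0.0886×17.2) = 0.07546 K/W
R_aluminium = L/(kA) = 0.0042/(230×17.2) = 1.062×10^-6 K/W
R_outer film = 1/(h_o·A) = 1/(8.03×17.2) = 0.00724 K/W
R_total = 0.09524 K/W;  Q = ΔT/R_total = 840/0.09524 = 8819 W
T_interface = T_inner − Q·ΣR(inner→interface) = 871 − 8820×0.088

T ≈ 94.9 °C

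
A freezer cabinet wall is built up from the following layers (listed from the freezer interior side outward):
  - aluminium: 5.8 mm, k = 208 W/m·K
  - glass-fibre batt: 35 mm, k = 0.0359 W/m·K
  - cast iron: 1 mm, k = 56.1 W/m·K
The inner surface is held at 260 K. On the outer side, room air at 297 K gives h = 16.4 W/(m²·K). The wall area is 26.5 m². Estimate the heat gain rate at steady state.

Q ≈ 946 W

Using the resistance-network approach (series):
R_aluminium = L/(kA) = 0.0058/(208×26.5) = 1.052×10^-6 K/W
R_glass-fibre batt = L/(kA) = 0.035/(0.0359×26.5) = 0.03679 K/W
R_cast iron = L/(kA) = 0.001/(56.1×26.5) = 6.727×10^-7 K/W
R_outer film = 1/(h_o·A) = 1/(16.4×26.5) = 0.002301 K/W
R_total = 0.03909 K/W
Q = ΔT / R_total = 37 / 0.03909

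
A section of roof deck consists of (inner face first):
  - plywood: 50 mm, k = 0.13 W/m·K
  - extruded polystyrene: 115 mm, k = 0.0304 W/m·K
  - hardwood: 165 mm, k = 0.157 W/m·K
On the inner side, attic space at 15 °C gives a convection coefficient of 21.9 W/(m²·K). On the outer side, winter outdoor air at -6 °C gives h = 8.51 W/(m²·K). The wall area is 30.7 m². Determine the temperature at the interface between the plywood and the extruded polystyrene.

T ≈ 13.3 °C

Thermal resistances in series:
R_inner film = 1/(h_i·A) = 1/(21.9×30.7) = 0.001487 K/W
R_plywood = L/(kA) = 0.05/(0.13×30.7) = 0.01253 K/W
R_extruded polystyrene = L/(kA) = 0.115/(0.0304×30.7) = 0.1232 K/W
R_hardwood = L/(kA) = 0.165/(0.157×30.7) = 0.03423 K/W
R_outer film = 1/(h_o·A) = 1/(8.51×30.7) = 0.003828 K/W
R_total = 0.1753 K/W;  Q = ΔT/R_total = 21/0.1753 = 119.8 W
T_interface = T_inner − Q·ΣR(inner→interface) = 15 − 120×0.01402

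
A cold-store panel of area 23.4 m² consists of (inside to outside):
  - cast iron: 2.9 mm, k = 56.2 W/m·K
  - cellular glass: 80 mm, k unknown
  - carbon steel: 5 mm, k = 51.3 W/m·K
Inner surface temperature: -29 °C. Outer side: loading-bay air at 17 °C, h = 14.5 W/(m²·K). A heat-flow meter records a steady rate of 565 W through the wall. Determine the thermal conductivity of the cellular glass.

k ≈ 0.0436 W/(m·K)

Using the resistance-network approach (series):
R_cast iron = L/(kA) = 0.0029/(56.2×23.4) = 2.205×10^-6 K/W
R_carbon steel = L/(kA) = 0.005/(51.3×23.4) = 4.165×10^-6 K/W
R_outer film = 1/(h_o·A) = 1/(14.5×23.4) = 0.002947 K/W
Sum of known resistances R_other = 0.002954 K/W
Total R = ΔT/Q = 46/565 = 0.08142 K/W
R_cellular glass = R_total − R_other = 0.07846 K/W
k = L/(R·A) = 0.08/(0.07846×23.4)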